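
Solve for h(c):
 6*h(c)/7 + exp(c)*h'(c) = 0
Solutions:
 h(c) = C1*exp(6*exp(-c)/7)


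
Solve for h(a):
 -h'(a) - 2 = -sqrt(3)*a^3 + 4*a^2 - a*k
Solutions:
 h(a) = C1 + sqrt(3)*a^4/4 - 4*a^3/3 + a^2*k/2 - 2*a


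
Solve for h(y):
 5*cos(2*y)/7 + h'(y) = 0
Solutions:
 h(y) = C1 - 5*sin(2*y)/14


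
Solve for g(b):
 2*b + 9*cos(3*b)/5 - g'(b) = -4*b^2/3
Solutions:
 g(b) = C1 + 4*b^3/9 + b^2 + 3*sin(3*b)/5


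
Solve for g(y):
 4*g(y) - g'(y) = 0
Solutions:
 g(y) = C1*exp(4*y)


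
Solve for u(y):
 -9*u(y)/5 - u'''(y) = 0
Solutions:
 u(y) = C3*exp(-15^(2/3)*y/5) + (C1*sin(3*3^(1/6)*5^(2/3)*y/10) + C2*cos(3*3^(1/6)*5^(2/3)*y/10))*exp(15^(2/3)*y/10)


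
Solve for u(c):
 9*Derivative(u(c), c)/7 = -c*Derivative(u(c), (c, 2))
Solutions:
 u(c) = C1 + C2/c^(2/7)


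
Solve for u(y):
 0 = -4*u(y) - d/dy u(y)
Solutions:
 u(y) = C1*exp(-4*y)


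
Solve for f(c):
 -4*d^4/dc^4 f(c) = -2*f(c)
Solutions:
 f(c) = C1*exp(-2^(3/4)*c/2) + C2*exp(2^(3/4)*c/2) + C3*sin(2^(3/4)*c/2) + C4*cos(2^(3/4)*c/2)


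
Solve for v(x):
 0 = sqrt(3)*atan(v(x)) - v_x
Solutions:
 Integral(1/atan(_y), (_y, v(x))) = C1 + sqrt(3)*x


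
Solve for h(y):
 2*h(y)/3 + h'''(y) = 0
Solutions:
 h(y) = C3*exp(-2^(1/3)*3^(2/3)*y/3) + (C1*sin(2^(1/3)*3^(1/6)*y/2) + C2*cos(2^(1/3)*3^(1/6)*y/2))*exp(2^(1/3)*3^(2/3)*y/6)


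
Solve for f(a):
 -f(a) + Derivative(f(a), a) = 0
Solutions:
 f(a) = C1*exp(a)


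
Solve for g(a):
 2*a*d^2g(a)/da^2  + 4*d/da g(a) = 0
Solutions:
 g(a) = C1 + C2/a


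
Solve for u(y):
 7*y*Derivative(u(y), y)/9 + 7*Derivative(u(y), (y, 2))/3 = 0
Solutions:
 u(y) = C1 + C2*erf(sqrt(6)*y/6)


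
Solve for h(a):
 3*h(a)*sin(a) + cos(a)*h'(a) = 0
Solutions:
 h(a) = C1*cos(a)^3


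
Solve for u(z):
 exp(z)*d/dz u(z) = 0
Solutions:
 u(z) = C1


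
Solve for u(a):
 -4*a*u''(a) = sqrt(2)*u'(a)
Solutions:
 u(a) = C1 + C2*a^(1 - sqrt(2)/4)


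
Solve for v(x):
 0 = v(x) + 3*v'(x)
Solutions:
 v(x) = C1*exp(-x/3)


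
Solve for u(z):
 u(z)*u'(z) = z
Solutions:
 u(z) = -sqrt(C1 + z^2)
 u(z) = sqrt(C1 + z^2)


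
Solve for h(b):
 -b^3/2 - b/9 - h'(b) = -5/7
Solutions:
 h(b) = C1 - b^4/8 - b^2/18 + 5*b/7


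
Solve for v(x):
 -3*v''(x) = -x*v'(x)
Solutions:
 v(x) = C1 + C2*erfi(sqrt(6)*x/6)


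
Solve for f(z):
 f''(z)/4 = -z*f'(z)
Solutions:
 f(z) = C1 + C2*erf(sqrt(2)*z)


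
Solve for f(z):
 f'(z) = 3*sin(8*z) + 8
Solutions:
 f(z) = C1 + 8*z - 3*cos(8*z)/8


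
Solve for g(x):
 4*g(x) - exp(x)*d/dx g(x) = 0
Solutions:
 g(x) = C1*exp(-4*exp(-x))


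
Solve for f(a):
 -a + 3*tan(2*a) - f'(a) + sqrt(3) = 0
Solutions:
 f(a) = C1 - a^2/2 + sqrt(3)*a - 3*log(cos(2*a))/2


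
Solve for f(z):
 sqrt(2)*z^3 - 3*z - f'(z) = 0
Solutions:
 f(z) = C1 + sqrt(2)*z^4/4 - 3*z^2/2


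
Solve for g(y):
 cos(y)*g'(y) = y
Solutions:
 g(y) = C1 + Integral(y/cos(y), y)


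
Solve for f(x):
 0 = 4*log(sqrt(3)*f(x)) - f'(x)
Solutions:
 -Integral(1/(2*log(_y) + log(3)), (_y, f(x)))/2 = C1 - x


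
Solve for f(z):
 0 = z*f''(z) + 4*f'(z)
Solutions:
 f(z) = C1 + C2/z^3


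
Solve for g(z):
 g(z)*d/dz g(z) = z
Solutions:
 g(z) = -sqrt(C1 + z^2)
 g(z) = sqrt(C1 + z^2)


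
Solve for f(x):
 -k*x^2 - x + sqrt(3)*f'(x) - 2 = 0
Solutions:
 f(x) = C1 + sqrt(3)*k*x^3/9 + sqrt(3)*x^2/6 + 2*sqrt(3)*x/3


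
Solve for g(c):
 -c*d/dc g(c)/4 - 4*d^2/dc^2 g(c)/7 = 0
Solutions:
 g(c) = C1 + C2*erf(sqrt(14)*c/8)


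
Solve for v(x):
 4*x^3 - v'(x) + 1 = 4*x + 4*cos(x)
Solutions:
 v(x) = C1 + x^4 - 2*x^2 + x - 4*sin(x)


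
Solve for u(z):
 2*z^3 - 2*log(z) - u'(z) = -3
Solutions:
 u(z) = C1 + z^4/2 - 2*z*log(z) + 5*z


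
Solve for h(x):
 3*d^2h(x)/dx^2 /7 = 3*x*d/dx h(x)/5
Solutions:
 h(x) = C1 + C2*erfi(sqrt(70)*x/10)


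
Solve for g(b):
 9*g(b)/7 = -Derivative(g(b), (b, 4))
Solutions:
 g(b) = (C1*sin(sqrt(6)*7^(3/4)*b/14) + C2*cos(sqrt(6)*7^(3/4)*b/14))*exp(-sqrt(6)*7^(3/4)*b/14) + (C3*sin(sqrt(6)*7^(3/4)*b/14) + C4*cos(sqrt(6)*7^(3/4)*b/14))*exp(sqrt(6)*7^(3/4)*b/14)


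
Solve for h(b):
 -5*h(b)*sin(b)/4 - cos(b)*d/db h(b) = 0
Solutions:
 h(b) = C1*cos(b)^(5/4)


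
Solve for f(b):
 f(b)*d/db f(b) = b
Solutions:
 f(b) = -sqrt(C1 + b^2)
 f(b) = sqrt(C1 + b^2)


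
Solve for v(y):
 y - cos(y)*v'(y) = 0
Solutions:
 v(y) = C1 + Integral(y/cos(y), y)


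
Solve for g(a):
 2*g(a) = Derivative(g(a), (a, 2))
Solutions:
 g(a) = C1*exp(-sqrt(2)*a) + C2*exp(sqrt(2)*a)


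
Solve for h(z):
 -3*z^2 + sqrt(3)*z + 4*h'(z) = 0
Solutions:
 h(z) = C1 + z^3/4 - sqrt(3)*z^2/8


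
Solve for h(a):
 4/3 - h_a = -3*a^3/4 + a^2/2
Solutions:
 h(a) = C1 + 3*a^4/16 - a^3/6 + 4*a/3


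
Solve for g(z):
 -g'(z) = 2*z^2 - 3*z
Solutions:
 g(z) = C1 - 2*z^3/3 + 3*z^2/2


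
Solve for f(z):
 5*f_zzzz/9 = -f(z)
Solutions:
 f(z) = (C1*sin(5^(3/4)*sqrt(6)*z/10) + C2*cos(5^(3/4)*sqrt(6)*z/10))*exp(-5^(3/4)*sqrt(6)*z/10) + (C3*sin(5^(3/4)*sqrt(6)*z/10) + C4*cos(5^(3/4)*sqrt(6)*z/10))*exp(5^(3/4)*sqrt(6)*z/10)


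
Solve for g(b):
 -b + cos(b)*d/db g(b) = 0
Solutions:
 g(b) = C1 + Integral(b/cos(b), b)


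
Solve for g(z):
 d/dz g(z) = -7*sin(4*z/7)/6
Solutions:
 g(z) = C1 + 49*cos(4*z/7)/24


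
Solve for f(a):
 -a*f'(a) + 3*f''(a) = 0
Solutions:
 f(a) = C1 + C2*erfi(sqrt(6)*a/6)


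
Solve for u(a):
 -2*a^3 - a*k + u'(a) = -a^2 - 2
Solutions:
 u(a) = C1 + a^4/2 - a^3/3 + a^2*k/2 - 2*a


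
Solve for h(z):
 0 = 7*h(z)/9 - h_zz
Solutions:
 h(z) = C1*exp(-sqrt(7)*z/3) + C2*exp(sqrt(7)*z/3)


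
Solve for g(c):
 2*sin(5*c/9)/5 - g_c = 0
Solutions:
 g(c) = C1 - 18*cos(5*c/9)/25


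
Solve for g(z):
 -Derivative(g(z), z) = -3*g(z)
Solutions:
 g(z) = C1*exp(3*z)


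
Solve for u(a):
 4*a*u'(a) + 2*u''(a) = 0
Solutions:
 u(a) = C1 + C2*erf(a)


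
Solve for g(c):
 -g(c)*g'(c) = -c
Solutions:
 g(c) = -sqrt(C1 + c^2)
 g(c) = sqrt(C1 + c^2)


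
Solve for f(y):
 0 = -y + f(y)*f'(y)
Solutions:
 f(y) = -sqrt(C1 + y^2)
 f(y) = sqrt(C1 + y^2)


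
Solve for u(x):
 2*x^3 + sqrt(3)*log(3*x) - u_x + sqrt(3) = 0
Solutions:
 u(x) = C1 + x^4/2 + sqrt(3)*x*log(x) + sqrt(3)*x*log(3)


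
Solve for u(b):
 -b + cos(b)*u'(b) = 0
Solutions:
 u(b) = C1 + Integral(b/cos(b), b)


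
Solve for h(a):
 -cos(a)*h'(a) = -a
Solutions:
 h(a) = C1 + Integral(a/cos(a), a)


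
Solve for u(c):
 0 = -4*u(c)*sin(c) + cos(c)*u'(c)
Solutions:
 u(c) = C1/cos(c)^4


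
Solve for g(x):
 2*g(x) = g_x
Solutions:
 g(x) = C1*exp(2*x)


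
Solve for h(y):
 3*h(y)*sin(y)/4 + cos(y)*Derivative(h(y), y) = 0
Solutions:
 h(y) = C1*cos(y)^(3/4)


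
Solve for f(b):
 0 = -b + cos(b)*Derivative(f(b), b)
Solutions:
 f(b) = C1 + Integral(b/cos(b), b)


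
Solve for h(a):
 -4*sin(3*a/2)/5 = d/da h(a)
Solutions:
 h(a) = C1 + 8*cos(3*a/2)/15


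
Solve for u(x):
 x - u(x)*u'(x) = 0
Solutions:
 u(x) = -sqrt(C1 + x^2)
 u(x) = sqrt(C1 + x^2)


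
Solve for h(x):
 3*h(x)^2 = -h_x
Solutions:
 h(x) = 1/(C1 + 3*x)


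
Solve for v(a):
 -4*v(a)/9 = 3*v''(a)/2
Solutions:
 v(a) = C1*sin(2*sqrt(6)*a/9) + C2*cos(2*sqrt(6)*a/9)


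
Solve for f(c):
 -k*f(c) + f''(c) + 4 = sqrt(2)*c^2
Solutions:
 f(c) = C1*exp(-c*sqrt(k)) + C2*exp(c*sqrt(k)) - sqrt(2)*c^2/k + 4/k - 2*sqrt(2)/k^2


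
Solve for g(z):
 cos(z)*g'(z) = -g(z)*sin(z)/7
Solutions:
 g(z) = C1*cos(z)^(1/7)


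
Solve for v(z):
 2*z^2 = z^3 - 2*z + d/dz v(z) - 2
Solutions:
 v(z) = C1 - z^4/4 + 2*z^3/3 + z^2 + 2*z


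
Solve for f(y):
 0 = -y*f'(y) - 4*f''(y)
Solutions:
 f(y) = C1 + C2*erf(sqrt(2)*y/4)


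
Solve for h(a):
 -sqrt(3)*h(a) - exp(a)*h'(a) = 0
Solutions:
 h(a) = C1*exp(sqrt(3)*exp(-a))


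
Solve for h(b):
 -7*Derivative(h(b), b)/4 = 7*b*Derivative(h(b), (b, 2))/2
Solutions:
 h(b) = C1 + C2*sqrt(b)


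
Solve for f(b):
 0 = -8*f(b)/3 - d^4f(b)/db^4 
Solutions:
 f(b) = (C1*sin(2^(1/4)*3^(3/4)*b/3) + C2*cos(2^(1/4)*3^(3/4)*b/3))*exp(-2^(1/4)*3^(3/4)*b/3) + (C3*sin(2^(1/4)*3^(3/4)*b/3) + C4*cos(2^(1/4)*3^(3/4)*b/3))*exp(2^(1/4)*3^(3/4)*b/3)


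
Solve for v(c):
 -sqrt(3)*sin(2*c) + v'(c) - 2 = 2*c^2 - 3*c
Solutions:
 v(c) = C1 + 2*c^3/3 - 3*c^2/2 + 2*c - sqrt(3)*cos(2*c)/2


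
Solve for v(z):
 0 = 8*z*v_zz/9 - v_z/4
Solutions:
 v(z) = C1 + C2*z^(41/32)


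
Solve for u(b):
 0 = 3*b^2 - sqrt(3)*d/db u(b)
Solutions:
 u(b) = C1 + sqrt(3)*b^3/3


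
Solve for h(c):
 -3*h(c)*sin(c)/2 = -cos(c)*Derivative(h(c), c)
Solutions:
 h(c) = C1/cos(c)^(3/2)


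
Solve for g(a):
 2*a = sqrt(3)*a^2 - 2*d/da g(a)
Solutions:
 g(a) = C1 + sqrt(3)*a^3/6 - a^2/2


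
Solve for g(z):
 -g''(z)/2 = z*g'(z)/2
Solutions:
 g(z) = C1 + C2*erf(sqrt(2)*z/2)


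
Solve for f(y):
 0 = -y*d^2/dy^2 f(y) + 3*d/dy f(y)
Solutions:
 f(y) = C1 + C2*y^4


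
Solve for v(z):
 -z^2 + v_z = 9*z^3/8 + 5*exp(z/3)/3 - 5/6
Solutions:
 v(z) = C1 + 9*z^4/32 + z^3/3 - 5*z/6 + 5*exp(z/3)


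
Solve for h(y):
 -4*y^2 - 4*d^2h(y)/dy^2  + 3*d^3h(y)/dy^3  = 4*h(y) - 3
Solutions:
 h(y) = C1*exp(y*(-2^(1/3)*(9*sqrt(921) + 275)^(1/3) - 8*2^(2/3)/(9*sqrt(921) + 275)^(1/3) + 8)/18)*sin(2^(1/3)*sqrt(3)*y*(-(9*sqrt(921) + 275)^(1/3) + 8*2^(1/3)/(9*sqrt(921) + 275)^(1/3))/18) + C2*exp(y*(-2^(1/3)*(9*sqrt(921) + 275)^(1/3) - 8*2^(2/3)/(9*sqrt(921) + 275)^(1/3) + 8)/18)*cos(2^(1/3)*sqrt(3)*y*(-(9*sqrt(921) + 275)^(1/3) + 8*2^(1/3)/(9*sqrt(921) + 275)^(1/3))/18) + C3*exp(y*(8*2^(2/3)/(9*sqrt(921) + 275)^(1/3) + 4 + 2^(1/3)*(9*sqrt(921) + 275)^(1/3))/9) - y^2 + 11/4


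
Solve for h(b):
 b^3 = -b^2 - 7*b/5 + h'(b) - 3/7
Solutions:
 h(b) = C1 + b^4/4 + b^3/3 + 7*b^2/10 + 3*b/7


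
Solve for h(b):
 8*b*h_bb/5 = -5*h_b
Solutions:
 h(b) = C1 + C2/b^(17/8)


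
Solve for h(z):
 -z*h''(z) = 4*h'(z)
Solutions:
 h(z) = C1 + C2/z^3


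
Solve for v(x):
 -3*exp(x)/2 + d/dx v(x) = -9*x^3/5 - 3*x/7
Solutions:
 v(x) = C1 - 9*x^4/20 - 3*x^2/14 + 3*exp(x)/2


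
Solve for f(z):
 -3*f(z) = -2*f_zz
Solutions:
 f(z) = C1*exp(-sqrt(6)*z/2) + C2*exp(sqrt(6)*z/2)


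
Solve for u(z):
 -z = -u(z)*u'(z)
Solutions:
 u(z) = -sqrt(C1 + z^2)
 u(z) = sqrt(C1 + z^2)


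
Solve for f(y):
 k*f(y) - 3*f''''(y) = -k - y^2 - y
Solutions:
 f(y) = C1*exp(-3^(3/4)*k^(1/4)*y/3) + C2*exp(3^(3/4)*k^(1/4)*y/3) + C3*exp(-3^(3/4)*I*k^(1/4)*y/3) + C4*exp(3^(3/4)*I*k^(1/4)*y/3) - 1 - y^2/k - y/k


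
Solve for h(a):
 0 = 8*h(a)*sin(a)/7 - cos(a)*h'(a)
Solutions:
 h(a) = C1/cos(a)^(8/7)


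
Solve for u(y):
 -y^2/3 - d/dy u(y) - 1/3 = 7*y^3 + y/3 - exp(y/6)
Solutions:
 u(y) = C1 - 7*y^4/4 - y^3/9 - y^2/6 - y/3 + 6*exp(y/6)


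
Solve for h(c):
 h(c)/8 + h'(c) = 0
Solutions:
 h(c) = C1*exp(-c/8)


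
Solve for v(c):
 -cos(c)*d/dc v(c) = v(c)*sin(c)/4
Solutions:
 v(c) = C1*cos(c)^(1/4)


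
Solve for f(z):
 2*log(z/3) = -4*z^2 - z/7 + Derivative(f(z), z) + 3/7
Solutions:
 f(z) = C1 + 4*z^3/3 + z^2/14 + 2*z*log(z) - 17*z/7 - 2*z*log(3)


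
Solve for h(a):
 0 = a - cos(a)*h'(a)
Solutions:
 h(a) = C1 + Integral(a/cos(a), a)


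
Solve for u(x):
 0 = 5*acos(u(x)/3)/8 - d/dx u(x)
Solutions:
 Integral(1/acos(_y/3), (_y, u(x))) = C1 + 5*x/8


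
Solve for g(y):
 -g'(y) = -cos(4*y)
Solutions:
 g(y) = C1 + sin(4*y)/4


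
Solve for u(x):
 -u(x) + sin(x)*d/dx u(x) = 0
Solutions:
 u(x) = C1*sqrt(cos(x) - 1)/sqrt(cos(x) + 1)


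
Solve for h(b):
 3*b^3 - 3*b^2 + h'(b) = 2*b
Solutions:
 h(b) = C1 - 3*b^4/4 + b^3 + b^2


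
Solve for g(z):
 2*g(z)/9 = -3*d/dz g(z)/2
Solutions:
 g(z) = C1*exp(-4*z/27)


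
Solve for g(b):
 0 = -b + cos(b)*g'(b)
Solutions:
 g(b) = C1 + Integral(b/cos(b), b)


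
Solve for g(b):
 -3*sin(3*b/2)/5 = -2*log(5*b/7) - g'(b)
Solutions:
 g(b) = C1 - 2*b*log(b) - 2*b*log(5) + 2*b + 2*b*log(7) - 2*cos(3*b/2)/5


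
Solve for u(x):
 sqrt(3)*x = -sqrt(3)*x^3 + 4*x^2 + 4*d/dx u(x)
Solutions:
 u(x) = C1 + sqrt(3)*x^4/16 - x^3/3 + sqrt(3)*x^2/8


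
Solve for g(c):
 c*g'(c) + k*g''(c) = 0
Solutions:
 g(c) = C1 + C2*sqrt(k)*erf(sqrt(2)*c*sqrt(1/k)/2)


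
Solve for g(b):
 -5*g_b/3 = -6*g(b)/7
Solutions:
 g(b) = C1*exp(18*b/35)


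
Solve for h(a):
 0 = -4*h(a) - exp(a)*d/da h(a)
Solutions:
 h(a) = C1*exp(4*exp(-a))


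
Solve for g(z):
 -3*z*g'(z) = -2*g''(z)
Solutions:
 g(z) = C1 + C2*erfi(sqrt(3)*z/2)


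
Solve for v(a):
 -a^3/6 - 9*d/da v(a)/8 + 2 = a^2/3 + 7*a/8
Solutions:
 v(a) = C1 - a^4/27 - 8*a^3/81 - 7*a^2/18 + 16*a/9


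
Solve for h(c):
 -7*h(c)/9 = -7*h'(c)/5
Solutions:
 h(c) = C1*exp(5*c/9)


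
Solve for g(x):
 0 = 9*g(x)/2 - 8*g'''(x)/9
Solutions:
 g(x) = C3*exp(3*2^(2/3)*3^(1/3)*x/4) + (C1*sin(3*2^(2/3)*3^(5/6)*x/8) + C2*cos(3*2^(2/3)*3^(5/6)*x/8))*exp(-3*2^(2/3)*3^(1/3)*x/8)


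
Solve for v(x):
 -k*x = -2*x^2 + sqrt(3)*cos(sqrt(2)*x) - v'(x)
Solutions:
 v(x) = C1 + k*x^2/2 - 2*x^3/3 + sqrt(6)*sin(sqrt(2)*x)/2


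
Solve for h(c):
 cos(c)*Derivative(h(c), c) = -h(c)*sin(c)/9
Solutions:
 h(c) = C1*cos(c)^(1/9)


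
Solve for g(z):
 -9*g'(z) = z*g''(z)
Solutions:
 g(z) = C1 + C2/z^8


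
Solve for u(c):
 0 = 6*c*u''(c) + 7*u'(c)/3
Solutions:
 u(c) = C1 + C2*c^(11/18)


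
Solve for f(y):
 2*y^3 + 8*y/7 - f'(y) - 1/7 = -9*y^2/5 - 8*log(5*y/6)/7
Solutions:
 f(y) = C1 + y^4/2 + 3*y^3/5 + 4*y^2/7 + 8*y*log(y)/7 - 8*y*log(6)/7 - 9*y/7 + 8*y*log(5)/7


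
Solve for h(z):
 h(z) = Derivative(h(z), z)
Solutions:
 h(z) = C1*exp(z)


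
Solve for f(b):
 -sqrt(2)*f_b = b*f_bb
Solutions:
 f(b) = C1 + C2*b^(1 - sqrt(2))


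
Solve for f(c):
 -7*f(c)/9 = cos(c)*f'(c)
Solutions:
 f(c) = C1*(sin(c) - 1)^(7/18)/(sin(c) + 1)^(7/18)


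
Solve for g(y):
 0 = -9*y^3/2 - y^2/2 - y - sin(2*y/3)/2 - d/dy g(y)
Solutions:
 g(y) = C1 - 9*y^4/8 - y^3/6 - y^2/2 + 3*cos(2*y/3)/4


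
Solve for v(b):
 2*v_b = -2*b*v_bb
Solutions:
 v(b) = C1 + C2*log(b)


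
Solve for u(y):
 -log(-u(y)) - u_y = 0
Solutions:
 -li(-u(y)) = C1 - y


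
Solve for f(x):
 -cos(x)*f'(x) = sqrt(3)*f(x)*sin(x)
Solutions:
 f(x) = C1*cos(x)^(sqrt(3))


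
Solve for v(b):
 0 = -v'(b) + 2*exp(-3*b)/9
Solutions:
 v(b) = C1 - 2*exp(-3*b)/27


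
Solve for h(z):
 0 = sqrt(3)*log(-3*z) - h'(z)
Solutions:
 h(z) = C1 + sqrt(3)*z*log(-z) + sqrt(3)*z*(-1 + log(3))


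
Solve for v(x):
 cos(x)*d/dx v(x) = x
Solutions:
 v(x) = C1 + Integral(x/cos(x), x)


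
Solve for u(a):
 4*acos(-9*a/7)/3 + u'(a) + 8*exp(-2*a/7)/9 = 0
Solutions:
 u(a) = C1 - 4*a*acos(-9*a/7)/3 - 4*sqrt(49 - 81*a^2)/27 + 28*exp(-2*a/7)/9


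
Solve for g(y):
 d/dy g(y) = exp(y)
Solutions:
 g(y) = C1 + exp(y)


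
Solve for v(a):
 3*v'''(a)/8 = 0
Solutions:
 v(a) = C1 + C2*a + C3*a^2


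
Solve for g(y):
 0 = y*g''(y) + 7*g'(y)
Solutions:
 g(y) = C1 + C2/y^6


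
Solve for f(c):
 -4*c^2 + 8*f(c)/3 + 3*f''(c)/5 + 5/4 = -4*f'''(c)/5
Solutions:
 f(c) = C1*exp(c*(-6 + 3*3^(1/3)/(8*sqrt(1630) + 323)^(1/3) + 3^(2/3)*(8*sqrt(1630) + 323)^(1/3))/24)*sin(3^(1/6)*c*(-(8*sqrt(1630) + 323)^(1/3) + 3^(2/3)/(8*sqrt(1630) + 323)^(1/3))/8) + C2*exp(c*(-6 + 3*3^(1/3)/(8*sqrt(1630) + 323)^(1/3) + 3^(2/3)*(8*sqrt(1630) + 323)^(1/3))/24)*cos(3^(1/6)*c*(-(8*sqrt(1630) + 323)^(1/3) + 3^(2/3)/(8*sqrt(1630) + 323)^(1/3))/8) + C3*exp(-c*(3*3^(1/3)/(8*sqrt(1630) + 323)^(1/3) + 3 + 3^(2/3)*(8*sqrt(1630) + 323)^(1/3))/12) + 3*c^2/2 - 183/160


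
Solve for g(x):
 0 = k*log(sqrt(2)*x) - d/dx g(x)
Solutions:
 g(x) = C1 + k*x*log(x) - k*x + k*x*log(2)/2


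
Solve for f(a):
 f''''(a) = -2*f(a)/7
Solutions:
 f(a) = (C1*sin(14^(3/4)*a/14) + C2*cos(14^(3/4)*a/14))*exp(-14^(3/4)*a/14) + (C3*sin(14^(3/4)*a/14) + C4*cos(14^(3/4)*a/14))*exp(14^(3/4)*a/14)


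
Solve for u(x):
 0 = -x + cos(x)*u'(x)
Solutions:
 u(x) = C1 + Integral(x/cos(x), x)


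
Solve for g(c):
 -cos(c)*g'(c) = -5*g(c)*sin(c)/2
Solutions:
 g(c) = C1/cos(c)^(5/2)


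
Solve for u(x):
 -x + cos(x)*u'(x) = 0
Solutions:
 u(x) = C1 + Integral(x/cos(x), x)


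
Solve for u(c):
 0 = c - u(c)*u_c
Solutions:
 u(c) = -sqrt(C1 + c^2)
 u(c) = sqrt(C1 + c^2)


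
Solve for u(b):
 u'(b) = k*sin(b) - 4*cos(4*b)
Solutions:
 u(b) = C1 - k*cos(b) - sin(4*b)


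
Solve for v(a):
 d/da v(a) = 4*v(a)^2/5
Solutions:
 v(a) = -5/(C1 + 4*a)


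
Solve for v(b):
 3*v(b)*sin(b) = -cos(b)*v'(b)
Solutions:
 v(b) = C1*cos(b)^3


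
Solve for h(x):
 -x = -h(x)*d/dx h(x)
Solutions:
 h(x) = -sqrt(C1 + x^2)
 h(x) = sqrt(C1 + x^2)


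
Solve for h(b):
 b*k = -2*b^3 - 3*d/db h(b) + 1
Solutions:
 h(b) = C1 - b^4/6 - b^2*k/6 + b/3


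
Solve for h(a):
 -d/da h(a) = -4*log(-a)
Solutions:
 h(a) = C1 + 4*a*log(-a) - 4*a


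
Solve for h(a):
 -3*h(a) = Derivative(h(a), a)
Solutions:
 h(a) = C1*exp(-3*a)


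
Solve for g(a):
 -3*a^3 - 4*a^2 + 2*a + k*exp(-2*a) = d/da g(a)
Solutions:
 g(a) = C1 - 3*a^4/4 - 4*a^3/3 + a^2 - k*exp(-2*a)/2


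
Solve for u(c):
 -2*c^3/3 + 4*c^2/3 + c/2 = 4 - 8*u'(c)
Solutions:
 u(c) = C1 + c^4/48 - c^3/18 - c^2/32 + c/2


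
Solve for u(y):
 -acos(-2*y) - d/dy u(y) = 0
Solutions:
 u(y) = C1 - y*acos(-2*y) - sqrt(1 - 4*y^2)/2


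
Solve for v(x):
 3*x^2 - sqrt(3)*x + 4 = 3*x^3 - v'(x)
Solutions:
 v(x) = C1 + 3*x^4/4 - x^3 + sqrt(3)*x^2/2 - 4*x


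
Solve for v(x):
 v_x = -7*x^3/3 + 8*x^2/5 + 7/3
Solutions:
 v(x) = C1 - 7*x^4/12 + 8*x^3/15 + 7*x/3


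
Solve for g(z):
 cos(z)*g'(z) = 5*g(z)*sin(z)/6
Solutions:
 g(z) = C1/cos(z)^(5/6)


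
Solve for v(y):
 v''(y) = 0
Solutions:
 v(y) = C1 + C2*y


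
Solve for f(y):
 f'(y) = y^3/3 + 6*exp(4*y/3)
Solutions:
 f(y) = C1 + y^4/12 + 9*exp(4*y/3)/2


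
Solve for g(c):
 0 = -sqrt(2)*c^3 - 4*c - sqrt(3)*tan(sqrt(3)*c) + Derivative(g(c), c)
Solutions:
 g(c) = C1 + sqrt(2)*c^4/4 + 2*c^2 - log(cos(sqrt(3)*c))


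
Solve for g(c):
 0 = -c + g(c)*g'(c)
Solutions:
 g(c) = -sqrt(C1 + c^2)
 g(c) = sqrt(C1 + c^2)


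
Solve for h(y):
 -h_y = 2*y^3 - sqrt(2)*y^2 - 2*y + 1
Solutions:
 h(y) = C1 - y^4/2 + sqrt(2)*y^3/3 + y^2 - y


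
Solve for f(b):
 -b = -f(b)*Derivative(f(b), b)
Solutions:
 f(b) = -sqrt(C1 + b^2)
 f(b) = sqrt(C1 + b^2)


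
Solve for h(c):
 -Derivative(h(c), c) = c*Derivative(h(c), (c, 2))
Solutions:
 h(c) = C1 + C2*log(c)


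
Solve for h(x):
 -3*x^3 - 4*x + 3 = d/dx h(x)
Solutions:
 h(x) = C1 - 3*x^4/4 - 2*x^2 + 3*x


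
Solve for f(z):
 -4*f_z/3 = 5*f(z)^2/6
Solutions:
 f(z) = 8/(C1 + 5*z)


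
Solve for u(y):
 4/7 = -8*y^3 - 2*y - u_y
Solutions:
 u(y) = C1 - 2*y^4 - y^2 - 4*y/7


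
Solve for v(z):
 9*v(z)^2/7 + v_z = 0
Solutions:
 v(z) = 7/(C1 + 9*z)


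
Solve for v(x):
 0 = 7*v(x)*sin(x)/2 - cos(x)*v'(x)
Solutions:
 v(x) = C1/cos(x)^(7/2)


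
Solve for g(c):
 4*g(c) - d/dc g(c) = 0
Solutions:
 g(c) = C1*exp(4*c)


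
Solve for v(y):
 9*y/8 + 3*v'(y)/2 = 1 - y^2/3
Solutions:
 v(y) = C1 - 2*y^3/27 - 3*y^2/8 + 2*y/3


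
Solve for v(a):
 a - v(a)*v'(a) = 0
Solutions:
 v(a) = -sqrt(C1 + a^2)
 v(a) = sqrt(C1 + a^2)


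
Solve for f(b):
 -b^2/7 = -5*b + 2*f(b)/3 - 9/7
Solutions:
 f(b) = -3*b^2/14 + 15*b/2 + 27/14


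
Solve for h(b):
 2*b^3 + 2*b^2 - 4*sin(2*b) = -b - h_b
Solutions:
 h(b) = C1 - b^4/2 - 2*b^3/3 - b^2/2 - 2*cos(2*b)


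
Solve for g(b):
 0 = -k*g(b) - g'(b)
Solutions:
 g(b) = C1*exp(-b*k)


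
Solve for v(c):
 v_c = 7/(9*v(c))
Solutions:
 v(c) = -sqrt(C1 + 14*c)/3
 v(c) = sqrt(C1 + 14*c)/3


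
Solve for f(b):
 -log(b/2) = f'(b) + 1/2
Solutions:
 f(b) = C1 - b*log(b) + b/2 + b*log(2)


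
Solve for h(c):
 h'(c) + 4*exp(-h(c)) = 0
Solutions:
 h(c) = log(C1 - 4*c)


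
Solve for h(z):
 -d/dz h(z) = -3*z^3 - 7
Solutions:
 h(z) = C1 + 3*z^4/4 + 7*z


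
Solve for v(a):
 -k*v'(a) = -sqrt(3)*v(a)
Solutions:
 v(a) = C1*exp(sqrt(3)*a/k)


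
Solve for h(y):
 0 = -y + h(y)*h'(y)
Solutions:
 h(y) = -sqrt(C1 + y^2)
 h(y) = sqrt(C1 + y^2)


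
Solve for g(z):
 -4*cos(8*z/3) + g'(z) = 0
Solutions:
 g(z) = C1 + 3*sin(8*z/3)/2


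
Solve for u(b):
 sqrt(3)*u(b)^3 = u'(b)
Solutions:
 u(b) = -sqrt(2)*sqrt(-1/(C1 + sqrt(3)*b))/2
 u(b) = sqrt(2)*sqrt(-1/(C1 + sqrt(3)*b))/2


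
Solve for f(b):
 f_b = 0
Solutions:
 f(b) = C1


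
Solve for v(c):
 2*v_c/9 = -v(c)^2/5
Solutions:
 v(c) = 10/(C1 + 9*c)


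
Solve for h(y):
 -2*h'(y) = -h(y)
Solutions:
 h(y) = C1*exp(y/2)


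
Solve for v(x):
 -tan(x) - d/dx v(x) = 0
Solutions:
 v(x) = C1 + log(cos(x))


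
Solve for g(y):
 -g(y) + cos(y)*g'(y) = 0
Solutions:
 g(y) = C1*sqrt(sin(y) + 1)/sqrt(sin(y) - 1)


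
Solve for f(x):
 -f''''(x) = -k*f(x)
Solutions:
 f(x) = C1*exp(-k^(1/4)*x) + C2*exp(k^(1/4)*x) + C3*exp(-I*k^(1/4)*x) + C4*exp(I*k^(1/4)*x)


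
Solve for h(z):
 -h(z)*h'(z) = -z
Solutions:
 h(z) = -sqrt(C1 + z^2)
 h(z) = sqrt(C1 + z^2)


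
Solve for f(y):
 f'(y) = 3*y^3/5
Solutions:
 f(y) = C1 + 3*y^4/20


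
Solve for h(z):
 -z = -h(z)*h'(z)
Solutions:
 h(z) = -sqrt(C1 + z^2)
 h(z) = sqrt(C1 + z^2)


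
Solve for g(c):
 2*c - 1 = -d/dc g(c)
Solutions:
 g(c) = C1 - c^2 + c


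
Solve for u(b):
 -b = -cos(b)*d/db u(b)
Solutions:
 u(b) = C1 + Integral(b/cos(b), b)


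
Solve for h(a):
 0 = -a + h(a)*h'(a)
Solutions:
 h(a) = -sqrt(C1 + a^2)
 h(a) = sqrt(C1 + a^2)


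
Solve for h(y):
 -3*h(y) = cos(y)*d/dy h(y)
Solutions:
 h(y) = C1*(sin(y) - 1)^(3/2)/(sin(y) + 1)^(3/2)


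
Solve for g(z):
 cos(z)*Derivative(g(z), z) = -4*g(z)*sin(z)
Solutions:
 g(z) = C1*cos(z)^4


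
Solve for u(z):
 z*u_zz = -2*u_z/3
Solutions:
 u(z) = C1 + C2*z^(1/3)


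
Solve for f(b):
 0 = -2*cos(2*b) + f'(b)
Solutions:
 f(b) = C1 + sin(2*b)


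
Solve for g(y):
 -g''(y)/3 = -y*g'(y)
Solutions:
 g(y) = C1 + C2*erfi(sqrt(6)*y/2)


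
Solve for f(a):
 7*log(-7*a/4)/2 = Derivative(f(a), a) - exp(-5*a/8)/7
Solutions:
 f(a) = C1 + 7*a*log(-a)/2 + a*(-7*log(2) - 7/2 + 7*log(7)/2) - 8*exp(-5*a/8)/35


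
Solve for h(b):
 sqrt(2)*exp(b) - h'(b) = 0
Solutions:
 h(b) = C1 + sqrt(2)*exp(b)


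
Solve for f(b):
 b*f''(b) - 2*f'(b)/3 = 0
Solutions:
 f(b) = C1 + C2*b^(5/3)


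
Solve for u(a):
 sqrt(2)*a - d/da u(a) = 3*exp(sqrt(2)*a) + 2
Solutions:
 u(a) = C1 + sqrt(2)*a^2/2 - 2*a - 3*sqrt(2)*exp(sqrt(2)*a)/2


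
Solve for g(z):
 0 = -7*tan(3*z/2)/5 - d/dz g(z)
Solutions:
 g(z) = C1 + 14*log(cos(3*z/2))/15


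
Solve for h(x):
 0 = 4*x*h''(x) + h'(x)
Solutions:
 h(x) = C1 + C2*x^(3/4)


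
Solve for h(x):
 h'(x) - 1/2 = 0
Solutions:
 h(x) = C1 + x/2


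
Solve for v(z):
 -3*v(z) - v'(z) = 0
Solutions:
 v(z) = C1*exp(-3*z)


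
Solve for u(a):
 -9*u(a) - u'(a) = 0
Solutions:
 u(a) = C1*exp(-9*a)


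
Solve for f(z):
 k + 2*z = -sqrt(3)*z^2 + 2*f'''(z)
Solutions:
 f(z) = C1 + C2*z + C3*z^2 + k*z^3/12 + sqrt(3)*z^5/120 + z^4/24


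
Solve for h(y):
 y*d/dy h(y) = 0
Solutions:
 h(y) = C1


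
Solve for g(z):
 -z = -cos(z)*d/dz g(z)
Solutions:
 g(z) = C1 + Integral(z/cos(z), z)


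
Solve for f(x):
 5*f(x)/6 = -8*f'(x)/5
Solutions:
 f(x) = C1*exp(-25*x/48)


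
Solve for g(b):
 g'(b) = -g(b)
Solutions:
 g(b) = C1*exp(-b)


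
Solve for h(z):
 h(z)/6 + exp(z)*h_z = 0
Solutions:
 h(z) = C1*exp(exp(-z)/6)


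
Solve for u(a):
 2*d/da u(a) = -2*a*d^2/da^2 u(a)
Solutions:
 u(a) = C1 + C2*log(a)


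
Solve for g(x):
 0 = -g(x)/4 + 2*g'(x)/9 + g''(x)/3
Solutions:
 g(x) = C1*exp(x*(-2 + sqrt(31))/6) + C2*exp(-x*(2 + sqrt(31))/6)


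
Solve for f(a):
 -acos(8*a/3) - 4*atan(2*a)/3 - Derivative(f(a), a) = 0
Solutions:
 f(a) = C1 - a*acos(8*a/3) - 4*a*atan(2*a)/3 + sqrt(9 - 64*a^2)/8 + log(4*a^2 + 1)/3


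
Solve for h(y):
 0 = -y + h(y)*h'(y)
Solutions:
 h(y) = -sqrt(C1 + y^2)
 h(y) = sqrt(C1 + y^2)


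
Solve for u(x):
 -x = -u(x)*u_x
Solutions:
 u(x) = -sqrt(C1 + x^2)
 u(x) = sqrt(C1 + x^2)


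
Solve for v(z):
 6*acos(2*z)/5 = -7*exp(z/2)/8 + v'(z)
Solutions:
 v(z) = C1 + 6*z*acos(2*z)/5 - 3*sqrt(1 - 4*z^2)/5 + 7*exp(z/2)/4


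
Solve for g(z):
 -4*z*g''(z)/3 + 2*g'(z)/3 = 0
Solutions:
 g(z) = C1 + C2*z^(3/2)


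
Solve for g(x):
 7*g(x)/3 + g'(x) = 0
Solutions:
 g(x) = C1*exp(-7*x/3)


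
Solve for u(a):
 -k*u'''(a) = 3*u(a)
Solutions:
 u(a) = C1*exp(3^(1/3)*a*(-1/k)^(1/3)) + C2*exp(a*(-1/k)^(1/3)*(-3^(1/3) + 3^(5/6)*I)/2) + C3*exp(-a*(-1/k)^(1/3)*(3^(1/3) + 3^(5/6)*I)/2)


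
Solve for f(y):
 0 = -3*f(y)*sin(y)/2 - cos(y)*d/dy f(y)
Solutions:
 f(y) = C1*cos(y)^(3/2)


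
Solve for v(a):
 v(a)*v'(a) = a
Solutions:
 v(a) = -sqrt(C1 + a^2)
 v(a) = sqrt(C1 + a^2)


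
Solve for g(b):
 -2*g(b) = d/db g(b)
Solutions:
 g(b) = C1*exp(-2*b)


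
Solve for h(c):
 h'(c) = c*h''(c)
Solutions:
 h(c) = C1 + C2*c^2


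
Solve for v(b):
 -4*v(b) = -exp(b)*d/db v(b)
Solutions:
 v(b) = C1*exp(-4*exp(-b))


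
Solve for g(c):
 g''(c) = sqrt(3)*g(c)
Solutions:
 g(c) = C1*exp(-3^(1/4)*c) + C2*exp(3^(1/4)*c)


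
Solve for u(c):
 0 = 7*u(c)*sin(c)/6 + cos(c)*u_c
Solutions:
 u(c) = C1*cos(c)^(7/6)


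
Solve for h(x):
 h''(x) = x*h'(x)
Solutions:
 h(x) = C1 + C2*erfi(sqrt(2)*x/2)


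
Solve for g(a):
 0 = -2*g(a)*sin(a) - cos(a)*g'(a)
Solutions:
 g(a) = C1*cos(a)^2


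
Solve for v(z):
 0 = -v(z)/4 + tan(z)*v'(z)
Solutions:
 v(z) = C1*sin(z)^(1/4)


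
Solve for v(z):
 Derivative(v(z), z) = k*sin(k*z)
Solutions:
 v(z) = C1 - cos(k*z)


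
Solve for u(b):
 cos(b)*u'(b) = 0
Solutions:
 u(b) = C1


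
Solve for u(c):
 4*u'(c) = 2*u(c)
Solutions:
 u(c) = C1*exp(c/2)


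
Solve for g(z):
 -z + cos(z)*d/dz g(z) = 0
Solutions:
 g(z) = C1 + Integral(z/cos(z), z)


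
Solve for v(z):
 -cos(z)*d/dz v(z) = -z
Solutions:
 v(z) = C1 + Integral(z/cos(z), z)


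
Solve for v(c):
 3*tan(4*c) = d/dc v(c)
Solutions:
 v(c) = C1 - 3*log(cos(4*c))/4


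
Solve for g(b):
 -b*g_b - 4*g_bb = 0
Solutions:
 g(b) = C1 + C2*erf(sqrt(2)*b/4)


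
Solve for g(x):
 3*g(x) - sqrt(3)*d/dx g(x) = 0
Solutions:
 g(x) = C1*exp(sqrt(3)*x)


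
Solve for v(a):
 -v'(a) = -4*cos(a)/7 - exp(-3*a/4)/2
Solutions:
 v(a) = C1 + 4*sin(a)/7 - 2*exp(-3*a/4)/3


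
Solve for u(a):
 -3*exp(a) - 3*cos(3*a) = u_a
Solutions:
 u(a) = C1 - 3*exp(a) - sin(3*a)


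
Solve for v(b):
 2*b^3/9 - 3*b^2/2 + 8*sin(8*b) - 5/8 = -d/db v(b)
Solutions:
 v(b) = C1 - b^4/18 + b^3/2 + 5*b/8 + cos(8*b)


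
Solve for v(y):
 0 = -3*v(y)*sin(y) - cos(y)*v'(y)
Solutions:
 v(y) = C1*cos(y)^3


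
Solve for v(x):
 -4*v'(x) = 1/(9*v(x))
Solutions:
 v(x) = -sqrt(C1 - 2*x)/6
 v(x) = sqrt(C1 - 2*x)/6


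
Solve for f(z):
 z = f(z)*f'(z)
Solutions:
 f(z) = -sqrt(C1 + z^2)
 f(z) = sqrt(C1 + z^2)


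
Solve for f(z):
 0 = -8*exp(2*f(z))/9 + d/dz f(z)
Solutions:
 f(z) = log(-sqrt(-1/(C1 + 8*z))) - log(2)/2 + log(3)
 f(z) = log(-1/(C1 + 8*z))/2 - log(2)/2 + log(3)


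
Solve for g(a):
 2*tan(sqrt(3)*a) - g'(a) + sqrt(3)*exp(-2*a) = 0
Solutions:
 g(a) = C1 + sqrt(3)*log(tan(sqrt(3)*a)^2 + 1)/3 - sqrt(3)*exp(-2*a)/2


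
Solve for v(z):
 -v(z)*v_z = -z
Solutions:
 v(z) = -sqrt(C1 + z^2)
 v(z) = sqrt(C1 + z^2)


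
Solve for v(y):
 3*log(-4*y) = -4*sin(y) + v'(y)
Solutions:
 v(y) = C1 + 3*y*log(-y) - 3*y + 6*y*log(2) - 4*cos(y)


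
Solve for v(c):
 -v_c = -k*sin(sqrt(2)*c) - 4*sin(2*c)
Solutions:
 v(c) = C1 - sqrt(2)*k*cos(sqrt(2)*c)/2 - 2*cos(2*c)


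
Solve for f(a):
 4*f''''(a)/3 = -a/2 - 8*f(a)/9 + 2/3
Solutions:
 f(a) = -9*a/16 + (C1*sin(6^(3/4)*a/6) + C2*cos(6^(3/4)*a/6))*exp(-6^(3/4)*a/6) + (C3*sin(6^(3/4)*a/6) + C4*cos(6^(3/4)*a/6))*exp(6^(3/4)*a/6) + 3/4


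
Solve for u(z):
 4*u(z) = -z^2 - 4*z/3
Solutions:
 u(z) = z*(-3*z - 4)/12


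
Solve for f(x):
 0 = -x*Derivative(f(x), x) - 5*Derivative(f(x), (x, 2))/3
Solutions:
 f(x) = C1 + C2*erf(sqrt(30)*x/10)


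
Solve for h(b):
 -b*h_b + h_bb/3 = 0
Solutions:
 h(b) = C1 + C2*erfi(sqrt(6)*b/2)


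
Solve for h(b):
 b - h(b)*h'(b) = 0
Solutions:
 h(b) = -sqrt(C1 + b^2)
 h(b) = sqrt(C1 + b^2)


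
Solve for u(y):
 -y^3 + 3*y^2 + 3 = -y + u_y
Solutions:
 u(y) = C1 - y^4/4 + y^3 + y^2/2 + 3*y


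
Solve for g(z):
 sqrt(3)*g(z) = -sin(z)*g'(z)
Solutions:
 g(z) = C1*(cos(z) + 1)^(sqrt(3)/2)/(cos(z) - 1)^(sqrt(3)/2)


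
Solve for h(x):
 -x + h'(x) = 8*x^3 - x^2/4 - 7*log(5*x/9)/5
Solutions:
 h(x) = C1 + 2*x^4 - x^3/12 + x^2/2 - 7*x*log(x)/5 - 7*x*log(5)/5 + 7*x/5 + 14*x*log(3)/5


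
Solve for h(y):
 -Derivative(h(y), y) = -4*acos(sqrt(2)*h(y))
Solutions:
 Integral(1/acos(sqrt(2)*_y), (_y, h(y))) = C1 + 4*y


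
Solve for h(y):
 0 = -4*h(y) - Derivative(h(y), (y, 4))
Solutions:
 h(y) = (C1*sin(y) + C2*cos(y))*exp(-y) + (C3*sin(y) + C4*cos(y))*exp(y)


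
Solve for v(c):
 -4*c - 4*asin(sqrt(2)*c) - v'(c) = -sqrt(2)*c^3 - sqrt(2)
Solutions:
 v(c) = C1 + sqrt(2)*c^4/4 - 2*c^2 - 4*c*asin(sqrt(2)*c) + sqrt(2)*c - 2*sqrt(2)*sqrt(1 - 2*c^2)


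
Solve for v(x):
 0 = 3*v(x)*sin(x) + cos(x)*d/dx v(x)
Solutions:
 v(x) = C1*cos(x)^3


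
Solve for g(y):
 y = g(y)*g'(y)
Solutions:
 g(y) = -sqrt(C1 + y^2)
 g(y) = sqrt(C1 + y^2)


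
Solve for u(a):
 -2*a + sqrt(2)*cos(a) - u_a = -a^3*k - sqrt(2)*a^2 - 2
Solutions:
 u(a) = C1 + a^4*k/4 + sqrt(2)*a^3/3 - a^2 + 2*a + sqrt(2)*sin(a)


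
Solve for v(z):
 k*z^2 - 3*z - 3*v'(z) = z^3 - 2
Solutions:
 v(z) = C1 + k*z^3/9 - z^4/12 - z^2/2 + 2*z/3


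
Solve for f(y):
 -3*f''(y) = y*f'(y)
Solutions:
 f(y) = C1 + C2*erf(sqrt(6)*y/6)


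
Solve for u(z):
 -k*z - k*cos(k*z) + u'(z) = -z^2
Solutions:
 u(z) = C1 + k*z^2/2 - z^3/3 + sin(k*z)


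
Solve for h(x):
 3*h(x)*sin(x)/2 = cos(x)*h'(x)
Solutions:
 h(x) = C1/cos(x)^(3/2)


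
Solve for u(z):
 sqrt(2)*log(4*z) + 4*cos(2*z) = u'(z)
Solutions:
 u(z) = C1 + sqrt(2)*z*(log(z) - 1) + 2*sqrt(2)*z*log(2) + 2*sin(2*z)


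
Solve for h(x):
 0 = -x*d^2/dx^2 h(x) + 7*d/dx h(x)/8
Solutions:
 h(x) = C1 + C2*x^(15/8)


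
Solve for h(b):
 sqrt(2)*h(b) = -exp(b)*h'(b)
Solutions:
 h(b) = C1*exp(sqrt(2)*exp(-b))


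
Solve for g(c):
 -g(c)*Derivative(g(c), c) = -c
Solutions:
 g(c) = -sqrt(C1 + c^2)
 g(c) = sqrt(C1 + c^2)


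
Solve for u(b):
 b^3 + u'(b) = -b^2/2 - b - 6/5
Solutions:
 u(b) = C1 - b^4/4 - b^3/6 - b^2/2 - 6*b/5


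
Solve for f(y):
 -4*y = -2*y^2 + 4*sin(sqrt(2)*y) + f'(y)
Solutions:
 f(y) = C1 + 2*y^3/3 - 2*y^2 + 2*sqrt(2)*cos(sqrt(2)*y)


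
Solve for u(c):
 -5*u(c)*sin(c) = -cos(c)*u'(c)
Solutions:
 u(c) = C1/cos(c)^5


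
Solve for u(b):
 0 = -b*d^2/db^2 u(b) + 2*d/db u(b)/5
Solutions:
 u(b) = C1 + C2*b^(7/5)


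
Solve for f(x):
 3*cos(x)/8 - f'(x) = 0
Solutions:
 f(x) = C1 + 3*sin(x)/8


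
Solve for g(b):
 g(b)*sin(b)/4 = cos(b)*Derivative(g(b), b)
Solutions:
 g(b) = C1/cos(b)^(1/4)


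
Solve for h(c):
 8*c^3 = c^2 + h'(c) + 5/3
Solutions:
 h(c) = C1 + 2*c^4 - c^3/3 - 5*c/3


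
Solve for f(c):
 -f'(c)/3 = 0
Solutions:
 f(c) = C1


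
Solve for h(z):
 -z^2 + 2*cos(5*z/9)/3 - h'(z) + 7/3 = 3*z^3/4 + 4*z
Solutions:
 h(z) = C1 - 3*z^4/16 - z^3/3 - 2*z^2 + 7*z/3 + 6*sin(5*z/9)/5


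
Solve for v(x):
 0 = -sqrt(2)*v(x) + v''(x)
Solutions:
 v(x) = C1*exp(-2^(1/4)*x) + C2*exp(2^(1/4)*x)


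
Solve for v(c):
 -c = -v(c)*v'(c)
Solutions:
 v(c) = -sqrt(C1 + c^2)
 v(c) = sqrt(C1 + c^2)


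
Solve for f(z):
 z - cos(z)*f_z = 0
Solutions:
 f(z) = C1 + Integral(z/cos(z), z)


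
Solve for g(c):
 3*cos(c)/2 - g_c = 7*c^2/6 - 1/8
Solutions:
 g(c) = C1 - 7*c^3/18 + c/8 + 3*sin(c)/2


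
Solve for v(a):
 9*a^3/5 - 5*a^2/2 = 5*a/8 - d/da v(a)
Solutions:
 v(a) = C1 - 9*a^4/20 + 5*a^3/6 + 5*a^2/16


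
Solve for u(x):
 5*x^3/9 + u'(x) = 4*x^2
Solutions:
 u(x) = C1 - 5*x^4/36 + 4*x^3/3


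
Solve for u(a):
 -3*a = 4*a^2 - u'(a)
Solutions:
 u(a) = C1 + 4*a^3/3 + 3*a^2/2


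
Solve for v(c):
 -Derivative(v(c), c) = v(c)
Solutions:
 v(c) = C1*exp(-c)


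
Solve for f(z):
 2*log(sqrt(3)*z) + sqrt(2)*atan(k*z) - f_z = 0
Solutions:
 f(z) = C1 + 2*z*log(z) - 2*z + z*log(3) + sqrt(2)*Piecewise((z*atan(k*z) - log(k^2*z^2 + 1)/(2*k), Ne(k, 0)), (0, True))


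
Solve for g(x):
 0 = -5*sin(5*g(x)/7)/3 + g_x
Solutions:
 -5*x/3 + 7*log(cos(5*g(x)/7) - 1)/10 - 7*log(cos(5*g(x)/7) + 1)/10 = C1


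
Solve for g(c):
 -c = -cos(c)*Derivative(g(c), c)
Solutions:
 g(c) = C1 + Integral(c/cos(c), c)


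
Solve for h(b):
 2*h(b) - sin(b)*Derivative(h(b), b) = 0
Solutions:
 h(b) = C1*(cos(b) - 1)/(cos(b) + 1)


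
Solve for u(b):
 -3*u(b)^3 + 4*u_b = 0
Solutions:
 u(b) = -sqrt(2)*sqrt(-1/(C1 + 3*b))
 u(b) = sqrt(2)*sqrt(-1/(C1 + 3*b))


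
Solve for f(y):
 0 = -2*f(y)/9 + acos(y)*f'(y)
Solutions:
 f(y) = C1*exp(2*Integral(1/acos(y), y)/9)


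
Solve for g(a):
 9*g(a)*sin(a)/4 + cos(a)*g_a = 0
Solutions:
 g(a) = C1*cos(a)^(9/4)


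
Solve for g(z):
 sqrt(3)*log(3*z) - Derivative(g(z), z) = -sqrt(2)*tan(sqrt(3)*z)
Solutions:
 g(z) = C1 + sqrt(3)*z*(log(z) - 1) + sqrt(3)*z*log(3) - sqrt(6)*log(cos(sqrt(3)*z))/3


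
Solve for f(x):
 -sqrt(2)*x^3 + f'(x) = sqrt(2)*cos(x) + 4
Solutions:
 f(x) = C1 + sqrt(2)*x^4/4 + 4*x + sqrt(2)*sin(x)


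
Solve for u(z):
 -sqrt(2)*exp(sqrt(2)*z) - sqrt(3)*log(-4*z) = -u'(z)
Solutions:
 u(z) = C1 + sqrt(3)*z*log(-z) + sqrt(3)*z*(-1 + 2*log(2)) + exp(sqrt(2)*z)


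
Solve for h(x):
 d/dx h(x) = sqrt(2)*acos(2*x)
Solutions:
 h(x) = C1 + sqrt(2)*(x*acos(2*x) - sqrt(1 - 4*x^2)/2)


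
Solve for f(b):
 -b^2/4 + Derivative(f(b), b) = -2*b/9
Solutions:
 f(b) = C1 + b^3/12 - b^2/9


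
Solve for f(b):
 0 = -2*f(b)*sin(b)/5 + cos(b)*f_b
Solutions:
 f(b) = C1/cos(b)^(2/5)


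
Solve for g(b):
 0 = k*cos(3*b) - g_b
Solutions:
 g(b) = C1 + k*sin(3*b)/3


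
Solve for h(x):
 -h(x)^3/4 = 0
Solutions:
 h(x) = 0


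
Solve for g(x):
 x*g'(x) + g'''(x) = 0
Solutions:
 g(x) = C1 + Integral(C2*airyai(-x) + C3*airybi(-x), x)


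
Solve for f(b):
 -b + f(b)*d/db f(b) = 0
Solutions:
 f(b) = -sqrt(C1 + b^2)
 f(b) = sqrt(C1 + b^2)


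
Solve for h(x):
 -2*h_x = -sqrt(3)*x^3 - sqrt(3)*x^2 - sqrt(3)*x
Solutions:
 h(x) = C1 + sqrt(3)*x^4/8 + sqrt(3)*x^3/6 + sqrt(3)*x^2/4


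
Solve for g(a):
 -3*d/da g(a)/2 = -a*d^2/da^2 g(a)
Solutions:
 g(a) = C1 + C2*a^(5/2)


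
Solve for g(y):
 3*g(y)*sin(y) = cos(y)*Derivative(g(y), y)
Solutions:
 g(y) = C1/cos(y)^3


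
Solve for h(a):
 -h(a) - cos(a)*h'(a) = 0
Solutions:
 h(a) = C1*sqrt(sin(a) - 1)/sqrt(sin(a) + 1)


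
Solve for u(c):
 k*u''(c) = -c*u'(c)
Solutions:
 u(c) = C1 + C2*sqrt(k)*erf(sqrt(2)*c*sqrt(1/k)/2)


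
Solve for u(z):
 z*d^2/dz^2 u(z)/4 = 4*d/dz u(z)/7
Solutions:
 u(z) = C1 + C2*z^(23/7)


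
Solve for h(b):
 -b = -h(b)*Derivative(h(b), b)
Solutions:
 h(b) = -sqrt(C1 + b^2)
 h(b) = sqrt(C1 + b^2)


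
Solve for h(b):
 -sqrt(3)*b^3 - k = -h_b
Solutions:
 h(b) = C1 + sqrt(3)*b^4/4 + b*k


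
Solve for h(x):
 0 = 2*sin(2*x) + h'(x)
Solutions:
 h(x) = C1 + cos(2*x)


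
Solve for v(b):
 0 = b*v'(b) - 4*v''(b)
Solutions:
 v(b) = C1 + C2*erfi(sqrt(2)*b/4)


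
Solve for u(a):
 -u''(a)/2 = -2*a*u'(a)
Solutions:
 u(a) = C1 + C2*erfi(sqrt(2)*a)


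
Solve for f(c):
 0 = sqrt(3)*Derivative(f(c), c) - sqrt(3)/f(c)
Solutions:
 f(c) = -sqrt(C1 + 2*c)
 f(c) = sqrt(C1 + 2*c)


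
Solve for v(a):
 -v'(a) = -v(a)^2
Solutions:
 v(a) = -1/(C1 + a)


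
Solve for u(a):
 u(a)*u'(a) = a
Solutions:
 u(a) = -sqrt(C1 + a^2)
 u(a) = sqrt(C1 + a^2)


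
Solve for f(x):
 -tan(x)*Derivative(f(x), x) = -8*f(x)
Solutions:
 f(x) = C1*sin(x)^8


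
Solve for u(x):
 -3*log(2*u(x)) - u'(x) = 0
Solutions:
 Integral(1/(log(_y) + log(2)), (_y, u(x)))/3 = C1 - x


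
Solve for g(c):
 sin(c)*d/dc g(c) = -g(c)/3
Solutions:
 g(c) = C1*(cos(c) + 1)^(1/6)/(cos(c) - 1)^(1/6)


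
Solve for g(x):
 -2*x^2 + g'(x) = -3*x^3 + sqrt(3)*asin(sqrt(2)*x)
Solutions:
 g(x) = C1 - 3*x^4/4 + 2*x^3/3 + sqrt(3)*(x*asin(sqrt(2)*x) + sqrt(2)*sqrt(1 - 2*x^2)/2)


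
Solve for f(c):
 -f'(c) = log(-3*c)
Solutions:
 f(c) = C1 - c*log(-c) + c*(1 - log(3))


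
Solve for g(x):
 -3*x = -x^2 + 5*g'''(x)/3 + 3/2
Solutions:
 g(x) = C1 + C2*x + C3*x^2 + x^5/100 - 3*x^4/40 - 3*x^3/20


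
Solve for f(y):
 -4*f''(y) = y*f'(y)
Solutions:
 f(y) = C1 + C2*erf(sqrt(2)*y/4)


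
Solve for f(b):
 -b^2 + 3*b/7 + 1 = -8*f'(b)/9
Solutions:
 f(b) = C1 + 3*b^3/8 - 27*b^2/112 - 9*b/8


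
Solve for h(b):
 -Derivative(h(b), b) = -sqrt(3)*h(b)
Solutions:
 h(b) = C1*exp(sqrt(3)*b)


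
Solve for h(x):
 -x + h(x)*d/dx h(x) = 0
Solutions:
 h(x) = -sqrt(C1 + x^2)
 h(x) = sqrt(C1 + x^2)


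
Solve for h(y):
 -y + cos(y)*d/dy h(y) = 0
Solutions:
 h(y) = C1 + Integral(y/cos(y), y)


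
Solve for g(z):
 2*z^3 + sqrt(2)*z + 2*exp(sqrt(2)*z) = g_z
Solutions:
 g(z) = C1 + z^4/2 + sqrt(2)*z^2/2 + sqrt(2)*exp(sqrt(2)*z)


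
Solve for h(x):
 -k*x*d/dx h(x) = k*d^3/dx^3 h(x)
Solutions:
 h(x) = C1 + Integral(C2*airyai(-x) + C3*airybi(-x), x)


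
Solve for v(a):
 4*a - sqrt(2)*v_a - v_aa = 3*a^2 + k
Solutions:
 v(a) = C1 + C2*exp(-sqrt(2)*a) - sqrt(2)*a^3/2 + sqrt(2)*a^2 + 3*a^2/2 - sqrt(2)*a*k/2 - 3*sqrt(2)*a/2 - 2*a


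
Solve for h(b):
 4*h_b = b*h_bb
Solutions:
 h(b) = C1 + C2*b^5


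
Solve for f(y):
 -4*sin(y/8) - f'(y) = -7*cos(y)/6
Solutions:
 f(y) = C1 + 7*sin(y)/6 + 32*cos(y/8)


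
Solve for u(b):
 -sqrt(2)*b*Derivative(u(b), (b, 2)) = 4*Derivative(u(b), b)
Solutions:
 u(b) = C1 + C2*b^(1 - 2*sqrt(2))


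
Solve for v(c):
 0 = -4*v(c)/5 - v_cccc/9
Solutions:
 v(c) = (C1*sin(sqrt(3)*5^(3/4)*c/5) + C2*cos(sqrt(3)*5^(3/4)*c/5))*exp(-sqrt(3)*5^(3/4)*c/5) + (C3*sin(sqrt(3)*5^(3/4)*c/5) + C4*cos(sqrt(3)*5^(3/4)*c/5))*exp(sqrt(3)*5^(3/4)*c/5)


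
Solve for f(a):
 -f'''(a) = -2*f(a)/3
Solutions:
 f(a) = C3*exp(2^(1/3)*3^(2/3)*a/3) + (C1*sin(2^(1/3)*3^(1/6)*a/2) + C2*cos(2^(1/3)*3^(1/6)*a/2))*exp(-2^(1/3)*3^(2/3)*a/6)


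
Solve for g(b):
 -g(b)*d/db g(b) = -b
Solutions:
 g(b) = -sqrt(C1 + b^2)
 g(b) = sqrt(C1 + b^2)


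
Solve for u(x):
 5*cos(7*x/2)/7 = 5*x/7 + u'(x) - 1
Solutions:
 u(x) = C1 - 5*x^2/14 + x + 10*sin(7*x/2)/49


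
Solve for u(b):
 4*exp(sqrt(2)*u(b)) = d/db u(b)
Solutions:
 u(b) = sqrt(2)*(2*log(-1/(C1 + 4*b)) - log(2))/4


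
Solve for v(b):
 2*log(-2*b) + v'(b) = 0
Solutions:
 v(b) = C1 - 2*b*log(-b) + 2*b*(1 - log(2))


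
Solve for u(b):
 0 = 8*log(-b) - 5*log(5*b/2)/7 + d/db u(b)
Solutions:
 u(b) = C1 - 51*b*log(b)/7 + b*(-5*log(2)/7 + 5*log(5)/7 + 51/7 - 8*I*pi)


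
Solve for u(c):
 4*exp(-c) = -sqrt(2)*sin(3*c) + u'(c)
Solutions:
 u(c) = C1 - sqrt(2)*cos(3*c)/3 - 4*exp(-c)
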